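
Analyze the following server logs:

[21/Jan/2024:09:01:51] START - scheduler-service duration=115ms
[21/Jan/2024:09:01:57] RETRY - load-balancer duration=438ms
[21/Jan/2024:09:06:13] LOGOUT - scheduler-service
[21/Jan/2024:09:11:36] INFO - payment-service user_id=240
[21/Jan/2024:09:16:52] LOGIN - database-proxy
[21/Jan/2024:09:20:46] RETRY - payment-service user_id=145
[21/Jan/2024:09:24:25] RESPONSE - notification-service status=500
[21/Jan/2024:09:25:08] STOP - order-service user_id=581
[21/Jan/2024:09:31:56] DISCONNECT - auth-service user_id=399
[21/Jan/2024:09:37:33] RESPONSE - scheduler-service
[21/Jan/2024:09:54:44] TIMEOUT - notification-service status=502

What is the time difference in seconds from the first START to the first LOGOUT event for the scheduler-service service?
262

To find the time between events:

1. Locate the first START event for scheduler-service: 21/Jan/2024:09:01:51
2. Locate the first LOGOUT event for scheduler-service: 21/Jan/2024:09:06:13
3. Calculate the difference: 21/Jan/2024:09:06:13 - 21/Jan/2024:09:01:51 = 262 seconds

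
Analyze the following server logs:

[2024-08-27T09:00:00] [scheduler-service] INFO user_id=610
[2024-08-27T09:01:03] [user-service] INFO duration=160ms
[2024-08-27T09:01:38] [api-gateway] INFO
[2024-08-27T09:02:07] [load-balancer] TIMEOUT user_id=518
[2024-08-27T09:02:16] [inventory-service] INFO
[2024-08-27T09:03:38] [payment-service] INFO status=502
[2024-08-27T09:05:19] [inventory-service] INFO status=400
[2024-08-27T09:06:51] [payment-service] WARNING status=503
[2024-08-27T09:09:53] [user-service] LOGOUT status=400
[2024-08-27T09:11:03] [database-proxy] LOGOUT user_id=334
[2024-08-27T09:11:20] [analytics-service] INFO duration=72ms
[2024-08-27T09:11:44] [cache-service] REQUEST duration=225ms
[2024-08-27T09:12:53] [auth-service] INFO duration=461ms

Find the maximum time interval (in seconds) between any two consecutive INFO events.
361

To find the longest gap:

1. Extract all INFO events in chronological order
2. Calculate time differences between consecutive events
3. Find the maximum difference
4. Longest gap: 361 seconds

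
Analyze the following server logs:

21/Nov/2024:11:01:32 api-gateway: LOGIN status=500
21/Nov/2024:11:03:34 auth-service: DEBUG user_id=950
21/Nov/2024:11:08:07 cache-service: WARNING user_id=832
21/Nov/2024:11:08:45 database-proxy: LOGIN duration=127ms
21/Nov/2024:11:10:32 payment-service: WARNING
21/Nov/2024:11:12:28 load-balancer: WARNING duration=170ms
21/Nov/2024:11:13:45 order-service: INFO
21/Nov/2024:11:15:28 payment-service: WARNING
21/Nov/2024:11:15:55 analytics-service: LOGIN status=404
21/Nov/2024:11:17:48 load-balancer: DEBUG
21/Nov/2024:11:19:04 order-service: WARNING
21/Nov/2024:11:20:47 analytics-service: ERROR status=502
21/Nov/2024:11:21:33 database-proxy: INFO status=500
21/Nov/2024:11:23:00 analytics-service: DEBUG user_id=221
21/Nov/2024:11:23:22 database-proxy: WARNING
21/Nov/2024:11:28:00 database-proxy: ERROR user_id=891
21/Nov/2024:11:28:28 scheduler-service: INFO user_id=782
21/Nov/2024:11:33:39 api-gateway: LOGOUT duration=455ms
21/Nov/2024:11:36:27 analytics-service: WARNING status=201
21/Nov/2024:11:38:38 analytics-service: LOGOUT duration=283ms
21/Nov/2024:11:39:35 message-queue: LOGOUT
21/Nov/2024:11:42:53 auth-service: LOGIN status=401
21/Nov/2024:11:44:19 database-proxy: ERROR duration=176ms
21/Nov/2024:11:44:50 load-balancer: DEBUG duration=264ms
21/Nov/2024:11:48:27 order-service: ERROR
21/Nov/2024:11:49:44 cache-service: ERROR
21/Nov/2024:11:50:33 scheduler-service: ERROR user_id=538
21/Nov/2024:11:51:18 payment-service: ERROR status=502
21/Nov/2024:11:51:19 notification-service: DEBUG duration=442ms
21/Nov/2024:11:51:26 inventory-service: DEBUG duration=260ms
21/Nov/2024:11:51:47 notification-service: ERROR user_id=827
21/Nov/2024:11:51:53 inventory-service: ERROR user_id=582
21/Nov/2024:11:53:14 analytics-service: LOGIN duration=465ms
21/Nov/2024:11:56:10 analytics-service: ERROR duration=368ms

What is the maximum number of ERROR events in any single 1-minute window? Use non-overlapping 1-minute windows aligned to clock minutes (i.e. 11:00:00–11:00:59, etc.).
3

To find the burst window:

1. Divide the log period into non-overlapping 1-minute windows starting at 11:00
2. Count ERROR events in each window
3. Find the window with maximum count
4. Maximum events in a window: 3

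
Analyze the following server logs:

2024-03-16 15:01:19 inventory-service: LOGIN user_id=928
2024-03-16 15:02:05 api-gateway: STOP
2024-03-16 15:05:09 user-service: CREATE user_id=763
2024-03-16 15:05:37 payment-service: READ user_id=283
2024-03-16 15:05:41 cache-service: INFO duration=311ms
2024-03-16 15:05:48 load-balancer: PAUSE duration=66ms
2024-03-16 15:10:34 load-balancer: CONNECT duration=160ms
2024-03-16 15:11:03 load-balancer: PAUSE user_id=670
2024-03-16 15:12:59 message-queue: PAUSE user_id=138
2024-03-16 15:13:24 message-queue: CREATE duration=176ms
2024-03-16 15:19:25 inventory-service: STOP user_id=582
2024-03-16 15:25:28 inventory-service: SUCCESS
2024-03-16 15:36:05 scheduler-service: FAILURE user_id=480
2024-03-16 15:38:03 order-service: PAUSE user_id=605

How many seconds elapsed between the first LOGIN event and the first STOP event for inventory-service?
1086

To find the time between events:

1. Locate the first LOGIN event for inventory-service: 2024-03-16 15:01:19
2. Locate the first STOP event for inventory-service: 2024-03-16 15:19:25
3. Calculate the difference: 2024-03-16 15:19:25 - 2024-03-16 15:01:19 = 1086 seconds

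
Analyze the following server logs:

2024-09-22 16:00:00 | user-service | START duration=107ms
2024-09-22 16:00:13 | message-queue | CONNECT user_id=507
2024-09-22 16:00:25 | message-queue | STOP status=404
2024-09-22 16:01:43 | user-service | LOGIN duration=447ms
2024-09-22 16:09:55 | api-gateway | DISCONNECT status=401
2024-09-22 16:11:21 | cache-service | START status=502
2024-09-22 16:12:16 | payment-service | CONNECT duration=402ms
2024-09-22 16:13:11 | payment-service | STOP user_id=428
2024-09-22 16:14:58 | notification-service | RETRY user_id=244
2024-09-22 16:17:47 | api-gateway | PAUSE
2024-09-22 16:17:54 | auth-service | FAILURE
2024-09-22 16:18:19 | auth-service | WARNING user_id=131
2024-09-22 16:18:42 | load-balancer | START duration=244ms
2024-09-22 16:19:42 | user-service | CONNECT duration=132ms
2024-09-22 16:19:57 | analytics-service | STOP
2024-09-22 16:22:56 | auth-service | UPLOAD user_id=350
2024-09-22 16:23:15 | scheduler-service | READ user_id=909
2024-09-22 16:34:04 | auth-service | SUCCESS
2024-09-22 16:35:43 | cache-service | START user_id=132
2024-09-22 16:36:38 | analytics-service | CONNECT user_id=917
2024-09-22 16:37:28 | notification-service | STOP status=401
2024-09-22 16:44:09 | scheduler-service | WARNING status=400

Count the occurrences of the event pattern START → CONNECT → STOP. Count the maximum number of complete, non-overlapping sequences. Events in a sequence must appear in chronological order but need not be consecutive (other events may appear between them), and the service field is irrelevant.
4

To count sequences:

1. Look for pattern: START → CONNECT → STOP
2. Greedily scan the log in chronological order, matching each sequence element in turn (ignoring service)
3. Each time the full pattern completes, increment the count and restart matching from the next event
4. Complete non-overlapping sequences found: 4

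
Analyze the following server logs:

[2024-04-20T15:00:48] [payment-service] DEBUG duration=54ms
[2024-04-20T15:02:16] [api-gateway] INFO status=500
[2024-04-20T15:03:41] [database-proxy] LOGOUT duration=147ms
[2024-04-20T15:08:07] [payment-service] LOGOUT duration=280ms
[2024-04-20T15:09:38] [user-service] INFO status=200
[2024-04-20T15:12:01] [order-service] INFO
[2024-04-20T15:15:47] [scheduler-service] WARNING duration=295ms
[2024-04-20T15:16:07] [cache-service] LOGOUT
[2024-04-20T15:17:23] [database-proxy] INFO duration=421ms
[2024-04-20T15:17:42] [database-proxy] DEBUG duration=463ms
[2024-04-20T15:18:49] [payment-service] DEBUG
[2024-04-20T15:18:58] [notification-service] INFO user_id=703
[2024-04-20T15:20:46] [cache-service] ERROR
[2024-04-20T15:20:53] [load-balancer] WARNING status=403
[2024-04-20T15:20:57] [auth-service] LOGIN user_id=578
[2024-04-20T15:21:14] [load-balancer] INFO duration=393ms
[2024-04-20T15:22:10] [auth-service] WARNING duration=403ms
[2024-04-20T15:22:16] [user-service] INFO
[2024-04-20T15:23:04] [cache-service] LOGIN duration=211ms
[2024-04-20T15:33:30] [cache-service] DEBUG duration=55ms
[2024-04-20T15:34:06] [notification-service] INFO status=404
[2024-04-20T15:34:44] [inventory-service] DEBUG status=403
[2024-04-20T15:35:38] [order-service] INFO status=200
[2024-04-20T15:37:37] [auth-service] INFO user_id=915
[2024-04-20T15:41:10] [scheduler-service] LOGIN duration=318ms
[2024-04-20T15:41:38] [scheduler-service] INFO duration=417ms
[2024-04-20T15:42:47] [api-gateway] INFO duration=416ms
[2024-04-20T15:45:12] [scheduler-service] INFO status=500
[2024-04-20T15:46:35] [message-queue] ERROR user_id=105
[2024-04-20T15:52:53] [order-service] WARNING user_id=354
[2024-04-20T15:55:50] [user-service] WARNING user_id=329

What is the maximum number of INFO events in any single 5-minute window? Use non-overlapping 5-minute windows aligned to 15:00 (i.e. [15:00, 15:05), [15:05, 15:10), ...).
2

To find the burst window:

1. Divide the log period into non-overlapping 5-minute windows starting at 15:00
2. Count INFO events in each window
3. Find the window with maximum count
4. Maximum events in a window: 2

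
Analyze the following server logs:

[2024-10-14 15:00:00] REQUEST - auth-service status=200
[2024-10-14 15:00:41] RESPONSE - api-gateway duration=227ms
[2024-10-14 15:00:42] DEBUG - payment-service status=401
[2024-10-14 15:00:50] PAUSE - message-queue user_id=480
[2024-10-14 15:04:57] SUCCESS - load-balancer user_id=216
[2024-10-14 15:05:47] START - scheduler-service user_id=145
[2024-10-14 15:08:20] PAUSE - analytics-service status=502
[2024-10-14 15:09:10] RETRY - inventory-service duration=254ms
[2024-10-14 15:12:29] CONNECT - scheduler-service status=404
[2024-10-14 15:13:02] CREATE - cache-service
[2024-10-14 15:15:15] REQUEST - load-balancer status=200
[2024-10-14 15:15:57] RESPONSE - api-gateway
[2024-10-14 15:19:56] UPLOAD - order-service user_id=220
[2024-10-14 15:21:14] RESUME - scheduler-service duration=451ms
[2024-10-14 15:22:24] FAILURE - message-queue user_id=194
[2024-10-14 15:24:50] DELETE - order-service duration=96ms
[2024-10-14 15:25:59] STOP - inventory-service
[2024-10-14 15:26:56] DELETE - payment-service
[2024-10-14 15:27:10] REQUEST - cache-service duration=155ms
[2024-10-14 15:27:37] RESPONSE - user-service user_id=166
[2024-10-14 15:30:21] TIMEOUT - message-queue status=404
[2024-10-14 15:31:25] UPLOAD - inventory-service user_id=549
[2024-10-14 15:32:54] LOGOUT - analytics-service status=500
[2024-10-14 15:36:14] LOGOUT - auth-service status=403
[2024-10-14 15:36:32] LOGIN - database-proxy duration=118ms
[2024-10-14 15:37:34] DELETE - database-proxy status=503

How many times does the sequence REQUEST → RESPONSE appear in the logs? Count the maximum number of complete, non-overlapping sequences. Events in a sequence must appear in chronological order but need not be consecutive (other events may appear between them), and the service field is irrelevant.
3

To count sequences:

1. Look for pattern: REQUEST → RESPONSE
2. Greedily scan the log in chronological order, matching each sequence element in turn (ignoring service)
3. Each time the full pattern completes, increment the count and restart matching from the next event
4. Complete non-overlapping sequences found: 3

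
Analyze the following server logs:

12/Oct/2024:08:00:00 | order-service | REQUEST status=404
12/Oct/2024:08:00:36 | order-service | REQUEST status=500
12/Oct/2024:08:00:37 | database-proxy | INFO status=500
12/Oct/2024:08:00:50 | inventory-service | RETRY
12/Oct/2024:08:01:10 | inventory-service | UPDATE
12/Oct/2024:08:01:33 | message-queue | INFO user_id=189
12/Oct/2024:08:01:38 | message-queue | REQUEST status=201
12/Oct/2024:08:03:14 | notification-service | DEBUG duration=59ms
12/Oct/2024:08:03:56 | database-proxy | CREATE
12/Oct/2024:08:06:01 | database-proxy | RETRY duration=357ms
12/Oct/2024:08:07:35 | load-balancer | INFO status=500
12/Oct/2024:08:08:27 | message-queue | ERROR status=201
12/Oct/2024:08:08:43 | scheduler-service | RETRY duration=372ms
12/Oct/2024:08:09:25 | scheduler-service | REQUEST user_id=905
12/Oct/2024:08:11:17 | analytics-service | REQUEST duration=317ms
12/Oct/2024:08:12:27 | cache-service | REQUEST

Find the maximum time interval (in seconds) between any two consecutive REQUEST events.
467

To find the longest gap:

1. Extract all REQUEST events in chronological order
2. Calculate time differences between consecutive events
3. Find the maximum difference
4. Longest gap: 467 seconds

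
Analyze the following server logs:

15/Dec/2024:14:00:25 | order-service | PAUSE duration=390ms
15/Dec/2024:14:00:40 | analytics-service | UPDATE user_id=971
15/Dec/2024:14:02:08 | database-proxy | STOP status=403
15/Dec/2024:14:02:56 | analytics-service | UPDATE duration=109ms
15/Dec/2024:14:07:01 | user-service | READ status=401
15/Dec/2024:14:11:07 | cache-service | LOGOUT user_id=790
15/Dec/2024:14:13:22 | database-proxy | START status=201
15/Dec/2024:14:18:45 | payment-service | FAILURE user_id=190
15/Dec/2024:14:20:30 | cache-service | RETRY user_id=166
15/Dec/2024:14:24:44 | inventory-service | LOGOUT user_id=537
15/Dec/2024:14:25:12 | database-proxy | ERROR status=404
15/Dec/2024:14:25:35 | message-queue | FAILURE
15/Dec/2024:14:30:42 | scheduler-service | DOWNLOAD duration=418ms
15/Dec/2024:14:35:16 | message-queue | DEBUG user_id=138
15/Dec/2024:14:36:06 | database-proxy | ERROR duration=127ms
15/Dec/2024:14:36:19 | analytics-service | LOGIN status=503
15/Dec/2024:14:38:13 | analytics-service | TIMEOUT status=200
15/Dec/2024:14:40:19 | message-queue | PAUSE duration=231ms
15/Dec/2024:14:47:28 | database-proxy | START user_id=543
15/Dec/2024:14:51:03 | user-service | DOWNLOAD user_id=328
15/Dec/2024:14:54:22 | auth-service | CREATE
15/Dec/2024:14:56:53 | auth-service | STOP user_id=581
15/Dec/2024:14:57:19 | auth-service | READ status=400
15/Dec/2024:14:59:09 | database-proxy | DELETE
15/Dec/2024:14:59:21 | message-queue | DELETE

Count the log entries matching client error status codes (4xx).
4

To find matching entries:

1. Pattern to match: client error status codes (4xx)
2. Scan each log entry for the pattern
3. Count matches: 4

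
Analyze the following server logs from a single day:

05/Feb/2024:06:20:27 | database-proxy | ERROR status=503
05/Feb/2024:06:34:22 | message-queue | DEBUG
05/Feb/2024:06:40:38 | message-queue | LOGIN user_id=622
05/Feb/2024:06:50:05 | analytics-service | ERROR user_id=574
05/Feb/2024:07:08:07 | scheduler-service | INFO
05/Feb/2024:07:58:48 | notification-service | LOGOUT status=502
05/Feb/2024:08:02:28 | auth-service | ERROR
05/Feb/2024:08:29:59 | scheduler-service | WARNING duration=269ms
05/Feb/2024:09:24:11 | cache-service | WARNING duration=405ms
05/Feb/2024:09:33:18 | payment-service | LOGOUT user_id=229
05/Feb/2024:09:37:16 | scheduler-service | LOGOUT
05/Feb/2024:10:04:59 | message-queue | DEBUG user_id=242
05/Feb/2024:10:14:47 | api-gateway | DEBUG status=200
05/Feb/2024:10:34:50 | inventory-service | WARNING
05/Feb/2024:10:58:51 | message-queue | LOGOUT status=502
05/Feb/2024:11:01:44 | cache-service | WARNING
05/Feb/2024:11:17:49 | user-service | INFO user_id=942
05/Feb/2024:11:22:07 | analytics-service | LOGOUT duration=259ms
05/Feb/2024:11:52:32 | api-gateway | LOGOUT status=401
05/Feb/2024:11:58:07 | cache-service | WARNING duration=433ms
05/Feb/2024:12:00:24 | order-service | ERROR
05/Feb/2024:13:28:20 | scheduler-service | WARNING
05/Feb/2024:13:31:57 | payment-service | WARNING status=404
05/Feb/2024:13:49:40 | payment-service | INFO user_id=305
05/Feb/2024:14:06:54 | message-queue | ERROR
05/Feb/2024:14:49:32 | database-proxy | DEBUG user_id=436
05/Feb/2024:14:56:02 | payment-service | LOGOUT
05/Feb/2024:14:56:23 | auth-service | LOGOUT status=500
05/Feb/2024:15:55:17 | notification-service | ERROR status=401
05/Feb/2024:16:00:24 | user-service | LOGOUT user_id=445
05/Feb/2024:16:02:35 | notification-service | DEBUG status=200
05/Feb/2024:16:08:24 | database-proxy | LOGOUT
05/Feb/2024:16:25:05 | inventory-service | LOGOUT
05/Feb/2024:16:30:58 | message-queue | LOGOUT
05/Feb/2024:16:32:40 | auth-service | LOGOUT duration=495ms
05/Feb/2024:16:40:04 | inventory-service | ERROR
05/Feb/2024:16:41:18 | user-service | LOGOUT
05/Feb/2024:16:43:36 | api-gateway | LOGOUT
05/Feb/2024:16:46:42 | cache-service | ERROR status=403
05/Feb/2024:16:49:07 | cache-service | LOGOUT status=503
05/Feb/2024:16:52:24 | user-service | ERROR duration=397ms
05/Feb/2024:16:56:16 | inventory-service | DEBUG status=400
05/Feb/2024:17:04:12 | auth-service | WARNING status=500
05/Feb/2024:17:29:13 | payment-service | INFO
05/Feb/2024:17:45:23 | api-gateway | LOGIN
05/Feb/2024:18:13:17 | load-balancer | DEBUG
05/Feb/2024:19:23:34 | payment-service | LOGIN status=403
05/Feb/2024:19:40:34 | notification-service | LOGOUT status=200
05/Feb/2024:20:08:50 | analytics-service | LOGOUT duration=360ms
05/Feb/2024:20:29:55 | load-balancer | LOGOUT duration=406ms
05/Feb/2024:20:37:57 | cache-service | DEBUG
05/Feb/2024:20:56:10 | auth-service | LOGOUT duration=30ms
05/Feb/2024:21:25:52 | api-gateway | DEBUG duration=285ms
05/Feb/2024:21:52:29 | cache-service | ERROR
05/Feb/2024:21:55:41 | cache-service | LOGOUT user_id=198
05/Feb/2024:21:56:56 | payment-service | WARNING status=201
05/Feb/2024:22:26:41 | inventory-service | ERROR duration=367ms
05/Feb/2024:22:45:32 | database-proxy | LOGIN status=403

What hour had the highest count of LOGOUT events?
16

To find the peak hour:

1. Group all LOGOUT events by hour
2. Count events in each hour
3. Find hour with maximum count
4. Peak hour: 16 (with 8 events)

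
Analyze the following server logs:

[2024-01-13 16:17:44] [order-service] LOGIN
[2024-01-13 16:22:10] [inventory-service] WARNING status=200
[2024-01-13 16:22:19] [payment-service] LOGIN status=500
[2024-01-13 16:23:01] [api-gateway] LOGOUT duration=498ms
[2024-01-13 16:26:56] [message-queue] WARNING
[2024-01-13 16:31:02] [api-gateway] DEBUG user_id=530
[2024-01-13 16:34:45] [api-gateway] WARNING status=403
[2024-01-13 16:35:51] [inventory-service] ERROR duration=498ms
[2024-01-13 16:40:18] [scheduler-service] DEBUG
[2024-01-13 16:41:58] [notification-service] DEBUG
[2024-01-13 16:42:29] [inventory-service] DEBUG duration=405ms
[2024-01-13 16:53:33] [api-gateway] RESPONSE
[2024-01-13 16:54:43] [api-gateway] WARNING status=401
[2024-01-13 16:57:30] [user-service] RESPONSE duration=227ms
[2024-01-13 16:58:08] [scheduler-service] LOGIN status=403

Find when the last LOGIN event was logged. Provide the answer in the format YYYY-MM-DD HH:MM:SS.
2024-01-13 16:58:08

To find the last event:

1. Filter for all LOGIN events
2. Sort by timestamp
3. Select the last one
4. Timestamp: 2024-01-13 16:58:08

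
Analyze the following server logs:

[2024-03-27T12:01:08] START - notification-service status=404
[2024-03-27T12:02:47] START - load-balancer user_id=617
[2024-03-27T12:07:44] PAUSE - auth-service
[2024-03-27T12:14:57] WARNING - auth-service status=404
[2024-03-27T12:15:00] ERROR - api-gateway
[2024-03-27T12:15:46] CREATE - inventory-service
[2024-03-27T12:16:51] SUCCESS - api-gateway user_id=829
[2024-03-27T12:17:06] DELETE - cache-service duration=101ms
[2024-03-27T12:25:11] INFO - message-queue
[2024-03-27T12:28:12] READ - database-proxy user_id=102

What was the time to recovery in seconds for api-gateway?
111

To calculate recovery time:

1. Find ERROR event for api-gateway: 2024-03-27T12:15:00
2. Find next SUCCESS event for api-gateway: 2024-03-27T12:16:51
3. Recovery time: 2024-03-27T12:16:51 - 2024-03-27T12:15:00 = 111 seconds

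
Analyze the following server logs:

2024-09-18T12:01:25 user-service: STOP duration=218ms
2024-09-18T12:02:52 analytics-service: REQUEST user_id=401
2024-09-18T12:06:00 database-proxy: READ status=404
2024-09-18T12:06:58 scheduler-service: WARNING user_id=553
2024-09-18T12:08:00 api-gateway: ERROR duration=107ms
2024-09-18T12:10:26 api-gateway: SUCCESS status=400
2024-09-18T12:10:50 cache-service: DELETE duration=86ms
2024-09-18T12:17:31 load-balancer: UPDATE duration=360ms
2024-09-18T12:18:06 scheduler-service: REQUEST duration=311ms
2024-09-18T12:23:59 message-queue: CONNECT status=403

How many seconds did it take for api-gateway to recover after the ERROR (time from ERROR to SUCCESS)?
146

To calculate recovery time:

1. Find ERROR event for api-gateway: 2024-09-18T12:08:00
2. Find next SUCCESS event for api-gateway: 2024-09-18T12:10:26
3. Recovery time: 2024-09-18T12:10:26 - 2024-09-18T12:08:00 = 146 seconds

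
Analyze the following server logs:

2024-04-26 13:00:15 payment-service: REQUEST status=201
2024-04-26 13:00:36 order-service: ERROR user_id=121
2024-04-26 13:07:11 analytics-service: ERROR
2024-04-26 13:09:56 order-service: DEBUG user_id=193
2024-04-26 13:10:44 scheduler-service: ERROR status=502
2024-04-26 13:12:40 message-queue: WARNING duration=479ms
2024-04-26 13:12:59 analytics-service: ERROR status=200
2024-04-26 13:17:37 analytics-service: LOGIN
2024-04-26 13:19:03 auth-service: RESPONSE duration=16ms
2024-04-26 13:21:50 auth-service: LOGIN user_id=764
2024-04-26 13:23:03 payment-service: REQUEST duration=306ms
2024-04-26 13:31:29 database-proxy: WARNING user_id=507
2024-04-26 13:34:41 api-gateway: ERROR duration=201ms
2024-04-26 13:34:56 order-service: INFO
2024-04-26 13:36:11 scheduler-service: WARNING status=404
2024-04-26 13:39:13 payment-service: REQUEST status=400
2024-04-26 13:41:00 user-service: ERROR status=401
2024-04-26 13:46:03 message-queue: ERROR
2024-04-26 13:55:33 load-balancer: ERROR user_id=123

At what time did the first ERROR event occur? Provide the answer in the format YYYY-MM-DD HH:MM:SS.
2024-04-26 13:00:36

To find the first event:

1. Filter for all ERROR events
2. Sort by timestamp
3. Select the first one
4. Timestamp: 2024-04-26 13:00:36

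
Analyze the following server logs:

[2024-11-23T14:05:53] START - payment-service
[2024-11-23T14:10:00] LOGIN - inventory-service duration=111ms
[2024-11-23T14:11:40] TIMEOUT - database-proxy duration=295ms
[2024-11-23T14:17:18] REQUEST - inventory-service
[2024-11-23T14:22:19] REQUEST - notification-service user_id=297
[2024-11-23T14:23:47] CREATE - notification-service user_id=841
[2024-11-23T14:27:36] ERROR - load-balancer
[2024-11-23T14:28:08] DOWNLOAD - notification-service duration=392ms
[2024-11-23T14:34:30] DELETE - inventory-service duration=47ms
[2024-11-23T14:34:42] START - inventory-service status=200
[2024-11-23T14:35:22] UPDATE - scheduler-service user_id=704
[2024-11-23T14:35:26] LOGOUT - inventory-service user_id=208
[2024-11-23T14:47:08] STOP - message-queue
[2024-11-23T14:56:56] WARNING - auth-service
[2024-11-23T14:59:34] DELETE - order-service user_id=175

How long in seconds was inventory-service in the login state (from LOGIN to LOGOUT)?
1526

To calculate state duration:

1. Find LOGIN event for inventory-service: 2024-11-23T14:10:00
2. Find LOGOUT event for inventory-service: 2024-11-23T14:35:26
3. Calculate duration: 2024-11-23T14:35:26 - 2024-11-23T14:10:00 = 1526 seconds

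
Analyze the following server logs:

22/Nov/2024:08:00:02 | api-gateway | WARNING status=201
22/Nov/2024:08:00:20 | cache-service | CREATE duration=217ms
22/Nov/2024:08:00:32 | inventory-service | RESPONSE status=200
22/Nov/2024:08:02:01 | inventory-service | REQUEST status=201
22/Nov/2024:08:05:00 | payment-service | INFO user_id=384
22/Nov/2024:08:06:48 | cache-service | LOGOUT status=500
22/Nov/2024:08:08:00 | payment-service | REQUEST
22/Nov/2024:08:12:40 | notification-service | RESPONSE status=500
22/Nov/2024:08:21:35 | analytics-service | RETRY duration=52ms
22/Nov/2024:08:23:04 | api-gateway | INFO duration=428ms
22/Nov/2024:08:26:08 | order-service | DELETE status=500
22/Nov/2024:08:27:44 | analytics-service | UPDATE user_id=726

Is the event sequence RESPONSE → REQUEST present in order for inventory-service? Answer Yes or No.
Yes

To verify sequence order:

1. Find all events in sequence RESPONSE → REQUEST for inventory-service
2. Extract their timestamps
3. Check if timestamps are in ascending order
4. Result: Yes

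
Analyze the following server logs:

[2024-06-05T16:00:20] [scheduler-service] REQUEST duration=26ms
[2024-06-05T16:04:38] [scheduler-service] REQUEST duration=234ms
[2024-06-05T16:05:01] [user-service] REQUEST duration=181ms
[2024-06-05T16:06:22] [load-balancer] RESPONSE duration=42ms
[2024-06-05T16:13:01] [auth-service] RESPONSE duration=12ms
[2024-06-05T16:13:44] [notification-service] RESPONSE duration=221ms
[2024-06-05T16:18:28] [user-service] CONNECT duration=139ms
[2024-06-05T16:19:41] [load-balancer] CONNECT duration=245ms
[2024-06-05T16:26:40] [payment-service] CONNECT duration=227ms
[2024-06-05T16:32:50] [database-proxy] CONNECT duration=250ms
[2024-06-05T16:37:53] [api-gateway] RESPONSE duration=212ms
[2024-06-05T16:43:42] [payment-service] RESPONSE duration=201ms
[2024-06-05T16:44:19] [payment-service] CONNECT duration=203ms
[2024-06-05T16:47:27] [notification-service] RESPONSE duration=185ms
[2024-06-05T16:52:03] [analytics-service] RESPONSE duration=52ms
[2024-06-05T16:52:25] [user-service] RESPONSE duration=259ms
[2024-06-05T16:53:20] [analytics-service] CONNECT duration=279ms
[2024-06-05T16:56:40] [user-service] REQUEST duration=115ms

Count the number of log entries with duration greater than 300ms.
0

To count timeouts:

1. Threshold: 300ms
2. Extract duration from each log entry
3. Count entries where duration > 300
4. Timeout count: 0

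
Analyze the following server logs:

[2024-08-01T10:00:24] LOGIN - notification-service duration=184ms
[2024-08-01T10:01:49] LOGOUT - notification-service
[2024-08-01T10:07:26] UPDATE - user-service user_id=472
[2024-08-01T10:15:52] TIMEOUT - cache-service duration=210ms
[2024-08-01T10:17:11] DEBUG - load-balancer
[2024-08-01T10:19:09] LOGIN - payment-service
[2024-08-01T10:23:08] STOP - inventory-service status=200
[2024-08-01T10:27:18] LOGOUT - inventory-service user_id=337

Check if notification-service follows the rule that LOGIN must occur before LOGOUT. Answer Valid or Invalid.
Valid

To validate ordering:

1. Required order: LOGIN → LOGOUT
2. Rule: LOGIN must occur before LOGOUT
3. Check actual order of events for notification-service
4. Result: Valid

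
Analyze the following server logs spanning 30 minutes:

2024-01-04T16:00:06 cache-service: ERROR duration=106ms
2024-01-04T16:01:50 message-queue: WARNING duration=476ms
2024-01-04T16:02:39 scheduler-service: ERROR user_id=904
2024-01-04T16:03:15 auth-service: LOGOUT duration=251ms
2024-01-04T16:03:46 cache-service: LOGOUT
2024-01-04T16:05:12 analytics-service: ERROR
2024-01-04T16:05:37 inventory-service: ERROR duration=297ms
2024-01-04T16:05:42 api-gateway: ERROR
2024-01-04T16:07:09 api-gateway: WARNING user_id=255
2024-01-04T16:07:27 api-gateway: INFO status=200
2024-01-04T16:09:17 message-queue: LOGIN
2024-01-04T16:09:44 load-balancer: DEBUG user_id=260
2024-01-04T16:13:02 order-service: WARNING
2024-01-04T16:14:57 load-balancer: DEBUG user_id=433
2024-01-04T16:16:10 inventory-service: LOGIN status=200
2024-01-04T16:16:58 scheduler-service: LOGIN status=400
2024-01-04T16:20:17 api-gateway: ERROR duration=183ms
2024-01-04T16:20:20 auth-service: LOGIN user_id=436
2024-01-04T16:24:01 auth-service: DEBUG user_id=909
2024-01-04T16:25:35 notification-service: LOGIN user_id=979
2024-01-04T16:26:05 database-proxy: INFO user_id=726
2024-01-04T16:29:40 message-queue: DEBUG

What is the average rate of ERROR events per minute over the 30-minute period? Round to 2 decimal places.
0.2

To calculate the rate:

1. Count total ERROR events: 6
2. Total time period: 30 minutes
3. Rate = 6 / 30 = 0.2 events per minute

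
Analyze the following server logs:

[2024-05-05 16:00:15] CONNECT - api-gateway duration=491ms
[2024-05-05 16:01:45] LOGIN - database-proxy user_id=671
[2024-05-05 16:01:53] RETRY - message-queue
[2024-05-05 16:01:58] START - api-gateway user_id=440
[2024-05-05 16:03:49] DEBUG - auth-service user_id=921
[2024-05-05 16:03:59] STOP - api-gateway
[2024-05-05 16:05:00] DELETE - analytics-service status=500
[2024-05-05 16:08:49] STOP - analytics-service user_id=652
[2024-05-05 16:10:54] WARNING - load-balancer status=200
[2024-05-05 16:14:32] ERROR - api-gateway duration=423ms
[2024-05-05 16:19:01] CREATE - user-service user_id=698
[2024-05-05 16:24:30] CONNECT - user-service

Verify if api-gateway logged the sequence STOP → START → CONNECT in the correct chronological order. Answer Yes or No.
No

To verify sequence order:

1. Find all events in sequence STOP → START → CONNECT for api-gateway
2. Extract their timestamps
3. Check if timestamps are in ascending order
4. Result: No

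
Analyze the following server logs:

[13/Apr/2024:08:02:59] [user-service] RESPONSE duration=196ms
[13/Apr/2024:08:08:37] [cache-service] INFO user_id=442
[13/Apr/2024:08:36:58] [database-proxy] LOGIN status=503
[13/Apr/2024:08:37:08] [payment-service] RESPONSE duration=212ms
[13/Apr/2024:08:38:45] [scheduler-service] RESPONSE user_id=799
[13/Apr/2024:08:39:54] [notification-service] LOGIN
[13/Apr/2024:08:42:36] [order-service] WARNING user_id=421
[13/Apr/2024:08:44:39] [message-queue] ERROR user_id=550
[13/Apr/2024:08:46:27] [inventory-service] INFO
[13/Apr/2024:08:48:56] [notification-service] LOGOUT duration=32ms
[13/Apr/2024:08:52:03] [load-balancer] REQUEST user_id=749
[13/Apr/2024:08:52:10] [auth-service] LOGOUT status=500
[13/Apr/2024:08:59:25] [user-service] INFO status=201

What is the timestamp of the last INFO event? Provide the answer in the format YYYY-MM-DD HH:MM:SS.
2024-04-13 08:59:25

To find the last event:

1. Filter for all INFO events
2. Sort by timestamp
3. Select the last one
4. Timestamp: 2024-04-13 08:59:25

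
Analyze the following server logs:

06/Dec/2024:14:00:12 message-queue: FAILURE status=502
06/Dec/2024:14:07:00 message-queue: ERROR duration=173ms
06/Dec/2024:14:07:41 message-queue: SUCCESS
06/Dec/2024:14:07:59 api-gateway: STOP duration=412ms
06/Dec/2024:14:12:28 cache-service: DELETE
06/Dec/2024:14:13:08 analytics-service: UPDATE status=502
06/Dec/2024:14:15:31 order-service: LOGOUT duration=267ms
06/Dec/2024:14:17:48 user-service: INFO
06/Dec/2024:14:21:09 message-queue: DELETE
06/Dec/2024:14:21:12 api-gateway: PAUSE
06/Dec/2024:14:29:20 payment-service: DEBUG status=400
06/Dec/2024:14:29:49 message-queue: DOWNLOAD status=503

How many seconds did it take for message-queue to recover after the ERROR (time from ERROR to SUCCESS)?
41

To calculate recovery time:

1. Find ERROR event for message-queue: 06/Dec/2024:14:07:00
2. Find next SUCCESS event for message-queue: 06/Dec/2024:14:07:41
3. Recovery time: 06/Dec/2024:14:07:41 - 06/Dec/2024:14:07:00 = 41 seconds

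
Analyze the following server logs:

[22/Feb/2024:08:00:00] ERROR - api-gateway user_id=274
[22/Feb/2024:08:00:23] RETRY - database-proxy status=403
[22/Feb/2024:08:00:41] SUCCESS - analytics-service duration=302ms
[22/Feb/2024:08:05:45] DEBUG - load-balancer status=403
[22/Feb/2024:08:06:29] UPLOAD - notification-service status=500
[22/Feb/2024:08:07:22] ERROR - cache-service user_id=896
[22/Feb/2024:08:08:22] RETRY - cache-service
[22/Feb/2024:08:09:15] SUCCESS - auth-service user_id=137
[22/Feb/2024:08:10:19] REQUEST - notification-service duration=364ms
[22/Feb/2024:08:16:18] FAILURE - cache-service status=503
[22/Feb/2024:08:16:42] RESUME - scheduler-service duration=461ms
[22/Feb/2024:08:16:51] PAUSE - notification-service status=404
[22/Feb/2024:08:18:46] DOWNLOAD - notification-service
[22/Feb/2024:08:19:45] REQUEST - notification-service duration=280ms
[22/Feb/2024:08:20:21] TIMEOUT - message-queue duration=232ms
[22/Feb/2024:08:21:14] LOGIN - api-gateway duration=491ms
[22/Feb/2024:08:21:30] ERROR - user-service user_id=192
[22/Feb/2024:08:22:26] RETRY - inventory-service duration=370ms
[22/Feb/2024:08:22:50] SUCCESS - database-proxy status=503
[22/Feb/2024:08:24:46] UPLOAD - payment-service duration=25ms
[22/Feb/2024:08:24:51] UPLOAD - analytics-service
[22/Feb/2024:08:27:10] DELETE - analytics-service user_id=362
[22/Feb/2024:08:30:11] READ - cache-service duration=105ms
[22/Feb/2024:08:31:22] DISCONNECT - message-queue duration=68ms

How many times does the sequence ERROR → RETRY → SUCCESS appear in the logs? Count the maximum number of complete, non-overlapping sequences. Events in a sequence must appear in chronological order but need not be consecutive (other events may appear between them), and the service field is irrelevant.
3

To count sequences:

1. Look for pattern: ERROR → RETRY → SUCCESS
2. Greedily scan the log in chronological order, matching each sequence element in turn (ignoring service)
3. Each time the full pattern completes, increment the count and restart matching from the next event
4. Complete non-overlapping sequences found: 3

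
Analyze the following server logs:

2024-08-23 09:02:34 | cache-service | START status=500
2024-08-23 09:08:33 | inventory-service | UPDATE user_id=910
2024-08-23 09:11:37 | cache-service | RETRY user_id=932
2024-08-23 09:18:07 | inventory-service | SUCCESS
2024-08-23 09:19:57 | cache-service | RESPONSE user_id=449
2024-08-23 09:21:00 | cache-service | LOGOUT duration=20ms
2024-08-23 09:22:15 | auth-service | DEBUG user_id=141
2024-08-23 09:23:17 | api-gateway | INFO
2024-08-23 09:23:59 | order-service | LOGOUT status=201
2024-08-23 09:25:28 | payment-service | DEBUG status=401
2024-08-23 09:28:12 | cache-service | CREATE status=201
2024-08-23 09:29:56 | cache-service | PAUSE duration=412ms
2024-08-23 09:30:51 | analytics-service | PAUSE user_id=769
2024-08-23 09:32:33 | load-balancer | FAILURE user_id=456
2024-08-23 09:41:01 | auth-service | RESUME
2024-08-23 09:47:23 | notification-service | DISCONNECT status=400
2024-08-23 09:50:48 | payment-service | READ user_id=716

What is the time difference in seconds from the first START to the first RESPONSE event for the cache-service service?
1043

To find the time between events:

1. Locate the first START event for cache-service: 2024-08-23 09:02:34
2. Locate the first RESPONSE event for cache-service: 2024-08-23 09:19:57
3. Calculate the difference: 2024-08-23 09:19:57 - 2024-08-23 09:02:34 = 1043 seconds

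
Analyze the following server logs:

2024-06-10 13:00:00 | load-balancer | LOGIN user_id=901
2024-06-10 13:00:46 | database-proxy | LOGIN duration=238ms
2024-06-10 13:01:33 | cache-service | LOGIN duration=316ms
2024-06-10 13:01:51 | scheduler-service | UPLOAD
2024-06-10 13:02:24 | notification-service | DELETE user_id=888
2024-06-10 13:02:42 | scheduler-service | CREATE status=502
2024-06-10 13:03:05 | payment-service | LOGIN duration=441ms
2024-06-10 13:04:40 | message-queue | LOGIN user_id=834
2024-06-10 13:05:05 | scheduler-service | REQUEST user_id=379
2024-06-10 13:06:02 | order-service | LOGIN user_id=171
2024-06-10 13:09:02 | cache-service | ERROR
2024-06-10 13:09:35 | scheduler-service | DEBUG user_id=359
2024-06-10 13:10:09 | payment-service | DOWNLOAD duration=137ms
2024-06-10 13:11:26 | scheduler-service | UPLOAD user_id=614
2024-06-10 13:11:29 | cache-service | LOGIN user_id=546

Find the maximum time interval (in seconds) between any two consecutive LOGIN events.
327

To find the longest gap:

1. Extract all LOGIN events in chronological order
2. Calculate time differences between consecutive events
3. Find the maximum difference
4. Longest gap: 327 seconds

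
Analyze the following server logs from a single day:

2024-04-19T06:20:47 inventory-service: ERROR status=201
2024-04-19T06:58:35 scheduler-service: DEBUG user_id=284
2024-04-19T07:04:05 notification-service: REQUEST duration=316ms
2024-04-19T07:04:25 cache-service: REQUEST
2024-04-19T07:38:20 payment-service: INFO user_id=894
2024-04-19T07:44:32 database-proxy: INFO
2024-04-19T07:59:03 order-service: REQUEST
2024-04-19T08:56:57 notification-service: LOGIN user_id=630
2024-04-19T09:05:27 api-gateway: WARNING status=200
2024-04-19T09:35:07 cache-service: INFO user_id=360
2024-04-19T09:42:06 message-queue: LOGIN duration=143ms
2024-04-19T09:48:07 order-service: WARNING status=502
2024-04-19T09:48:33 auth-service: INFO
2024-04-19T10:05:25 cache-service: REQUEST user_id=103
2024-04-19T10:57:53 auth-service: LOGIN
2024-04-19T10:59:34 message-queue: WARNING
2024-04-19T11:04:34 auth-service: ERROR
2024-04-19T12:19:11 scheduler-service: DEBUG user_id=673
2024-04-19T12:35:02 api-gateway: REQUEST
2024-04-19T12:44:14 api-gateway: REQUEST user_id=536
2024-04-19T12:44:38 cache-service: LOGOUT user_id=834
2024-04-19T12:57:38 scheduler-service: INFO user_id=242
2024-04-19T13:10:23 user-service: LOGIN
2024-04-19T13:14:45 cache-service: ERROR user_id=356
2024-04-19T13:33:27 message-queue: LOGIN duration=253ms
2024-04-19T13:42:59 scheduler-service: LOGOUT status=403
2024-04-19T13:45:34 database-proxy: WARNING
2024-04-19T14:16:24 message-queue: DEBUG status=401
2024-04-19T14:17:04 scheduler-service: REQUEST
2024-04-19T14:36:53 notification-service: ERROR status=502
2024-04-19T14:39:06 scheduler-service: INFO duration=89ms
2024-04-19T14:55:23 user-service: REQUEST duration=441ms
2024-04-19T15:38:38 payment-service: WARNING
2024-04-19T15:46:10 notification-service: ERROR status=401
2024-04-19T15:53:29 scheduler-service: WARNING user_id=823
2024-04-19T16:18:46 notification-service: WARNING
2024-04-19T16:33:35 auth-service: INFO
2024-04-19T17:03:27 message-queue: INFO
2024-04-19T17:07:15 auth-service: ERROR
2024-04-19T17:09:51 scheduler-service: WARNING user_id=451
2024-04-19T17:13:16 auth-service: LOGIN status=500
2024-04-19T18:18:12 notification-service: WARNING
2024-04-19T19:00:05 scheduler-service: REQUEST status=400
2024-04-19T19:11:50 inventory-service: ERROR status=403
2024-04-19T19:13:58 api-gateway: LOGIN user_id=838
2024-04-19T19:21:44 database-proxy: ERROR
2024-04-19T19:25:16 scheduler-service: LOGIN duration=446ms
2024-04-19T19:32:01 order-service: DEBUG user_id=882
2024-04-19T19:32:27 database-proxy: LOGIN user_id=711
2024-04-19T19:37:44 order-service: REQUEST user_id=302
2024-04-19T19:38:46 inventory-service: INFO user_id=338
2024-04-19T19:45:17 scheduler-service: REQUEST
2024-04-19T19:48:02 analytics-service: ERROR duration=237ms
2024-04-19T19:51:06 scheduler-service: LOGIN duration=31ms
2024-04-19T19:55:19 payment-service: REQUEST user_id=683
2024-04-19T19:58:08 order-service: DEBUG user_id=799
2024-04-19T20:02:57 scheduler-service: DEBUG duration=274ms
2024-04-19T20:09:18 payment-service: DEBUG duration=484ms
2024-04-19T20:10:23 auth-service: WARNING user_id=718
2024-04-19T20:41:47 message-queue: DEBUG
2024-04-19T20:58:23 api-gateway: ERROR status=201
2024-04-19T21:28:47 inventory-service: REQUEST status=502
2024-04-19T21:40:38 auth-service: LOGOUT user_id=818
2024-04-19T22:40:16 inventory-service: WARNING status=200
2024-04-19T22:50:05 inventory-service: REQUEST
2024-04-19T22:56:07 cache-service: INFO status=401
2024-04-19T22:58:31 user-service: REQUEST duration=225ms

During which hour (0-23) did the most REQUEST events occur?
19

To find the peak hour:

1. Group all REQUEST events by hour
2. Count events in each hour
3. Find hour with maximum count
4. Peak hour: 19 (with 4 events)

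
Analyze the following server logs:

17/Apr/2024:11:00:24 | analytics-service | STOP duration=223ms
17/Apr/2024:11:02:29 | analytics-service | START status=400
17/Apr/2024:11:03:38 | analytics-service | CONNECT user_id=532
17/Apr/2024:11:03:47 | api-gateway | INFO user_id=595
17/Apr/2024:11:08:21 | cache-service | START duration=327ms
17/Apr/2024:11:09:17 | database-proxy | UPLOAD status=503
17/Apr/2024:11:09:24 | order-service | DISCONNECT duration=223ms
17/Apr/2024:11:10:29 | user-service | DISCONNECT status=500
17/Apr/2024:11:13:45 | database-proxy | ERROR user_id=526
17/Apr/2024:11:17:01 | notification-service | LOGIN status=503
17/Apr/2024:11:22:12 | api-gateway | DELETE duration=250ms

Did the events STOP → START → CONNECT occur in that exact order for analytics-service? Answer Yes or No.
Yes

To verify sequence order:

1. Find all events in sequence STOP → START → CONNECT for analytics-service
2. Extract their timestamps
3. Check if timestamps are in ascending order
4. Result: Yes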